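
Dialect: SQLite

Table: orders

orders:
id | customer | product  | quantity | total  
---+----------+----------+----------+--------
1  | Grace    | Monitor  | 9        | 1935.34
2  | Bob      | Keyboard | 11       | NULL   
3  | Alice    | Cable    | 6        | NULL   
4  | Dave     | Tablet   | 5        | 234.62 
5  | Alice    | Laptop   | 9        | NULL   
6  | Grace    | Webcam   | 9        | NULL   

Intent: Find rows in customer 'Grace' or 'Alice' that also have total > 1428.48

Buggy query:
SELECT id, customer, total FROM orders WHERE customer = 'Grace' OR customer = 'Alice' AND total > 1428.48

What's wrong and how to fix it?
Bug: Without parentheses, AND is evaluated before OR, so the total filter only applies to the 'Alice' branch

Fix: Add parentheses around the OR so the AND applies to both alternatives

Corrected query:
SELECT id, customer, total FROM orders WHERE (customer = 'Grace' OR customer = 'Alice') AND total > 1428.48

Result:
id | customer | total  
---+----------+--------
1  | Grace    | 1935.34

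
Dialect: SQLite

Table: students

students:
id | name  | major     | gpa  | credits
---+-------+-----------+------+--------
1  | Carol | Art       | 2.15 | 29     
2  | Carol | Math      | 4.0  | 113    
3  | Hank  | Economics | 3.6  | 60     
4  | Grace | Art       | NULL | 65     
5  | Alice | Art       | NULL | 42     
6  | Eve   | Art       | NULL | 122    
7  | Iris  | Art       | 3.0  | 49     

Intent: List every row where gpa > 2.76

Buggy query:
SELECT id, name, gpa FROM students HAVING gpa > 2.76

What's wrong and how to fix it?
Bug: HAVING filters the output of aggregation, but this query has no GROUP BY and no aggregate functions, so SQLite rejects it (HAVING clause on a non-aggregate query); the condition here is per row

Fix: Replace HAVING with WHERE since the condition applies to individual rows

Corrected query:
SELECT id, name, gpa FROM students WHERE gpa > 2.76

Result:
id | name  | gpa
---+-------+----
2  | Carol | 4  
3  | Hank  | 3.6
7  | Iris  | 3  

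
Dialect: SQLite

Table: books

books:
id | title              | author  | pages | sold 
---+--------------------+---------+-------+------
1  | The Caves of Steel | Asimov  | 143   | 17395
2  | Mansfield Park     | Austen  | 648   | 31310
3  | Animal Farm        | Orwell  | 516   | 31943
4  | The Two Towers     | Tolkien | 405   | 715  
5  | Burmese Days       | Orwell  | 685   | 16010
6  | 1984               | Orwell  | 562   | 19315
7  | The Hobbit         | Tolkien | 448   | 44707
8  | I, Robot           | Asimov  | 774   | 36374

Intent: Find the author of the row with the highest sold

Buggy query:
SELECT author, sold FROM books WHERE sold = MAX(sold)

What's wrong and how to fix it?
Bug: MAX(sold) is an aggregate and cannot be used directly in WHERE

Fix: Use a subquery: WHERE sold = (SELECT MAX(sold) FROM books)

Corrected query:
SELECT author, sold FROM books WHERE sold = (SELECT MAX(sold) FROM books)

Result:
author  | sold 
--------+------
Tolkien | 44707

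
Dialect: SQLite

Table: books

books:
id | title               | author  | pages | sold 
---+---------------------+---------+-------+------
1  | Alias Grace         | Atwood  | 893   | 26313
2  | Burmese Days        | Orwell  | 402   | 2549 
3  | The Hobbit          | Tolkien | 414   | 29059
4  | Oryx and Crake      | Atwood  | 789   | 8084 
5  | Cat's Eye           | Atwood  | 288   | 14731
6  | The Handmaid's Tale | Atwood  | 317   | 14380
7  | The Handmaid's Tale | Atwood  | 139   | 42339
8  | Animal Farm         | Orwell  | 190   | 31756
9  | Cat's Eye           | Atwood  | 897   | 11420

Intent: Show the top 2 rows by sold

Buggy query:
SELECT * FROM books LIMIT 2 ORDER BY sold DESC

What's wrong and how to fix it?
Bug: ORDER BY cannot follow LIMIT; LIMIT is the final clause

Fix: Sort with ORDER BY, then apply LIMIT

Corrected query:
SELECT * FROM books ORDER BY sold DESC LIMIT 2

Result:
id | title               | author | pages | sold 
---+---------------------+--------+-------+------
7  | The Handmaid's Tale | Atwood | 139   | 42339
8  | Animal Farm         | Orwell | 190   | 31756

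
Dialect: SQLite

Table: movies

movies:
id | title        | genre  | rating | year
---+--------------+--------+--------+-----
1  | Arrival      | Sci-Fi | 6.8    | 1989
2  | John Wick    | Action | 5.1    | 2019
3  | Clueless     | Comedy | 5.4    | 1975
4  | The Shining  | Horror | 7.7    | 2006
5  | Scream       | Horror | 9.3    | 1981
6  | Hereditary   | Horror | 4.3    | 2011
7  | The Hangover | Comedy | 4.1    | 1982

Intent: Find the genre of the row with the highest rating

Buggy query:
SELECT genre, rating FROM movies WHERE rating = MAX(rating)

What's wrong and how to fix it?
Bug: WHERE is evaluated per row; an aggregate over the whole table isn't defined there

Fix: Use a subquery: WHERE rating = (SELECT MAX(rating) FROM movies)

Corrected query:
SELECT genre, rating FROM movies WHERE rating = (SELECT MAX(rating) FROM movies)

Result:
genre  | rating
-------+-------
Horror | 9.3   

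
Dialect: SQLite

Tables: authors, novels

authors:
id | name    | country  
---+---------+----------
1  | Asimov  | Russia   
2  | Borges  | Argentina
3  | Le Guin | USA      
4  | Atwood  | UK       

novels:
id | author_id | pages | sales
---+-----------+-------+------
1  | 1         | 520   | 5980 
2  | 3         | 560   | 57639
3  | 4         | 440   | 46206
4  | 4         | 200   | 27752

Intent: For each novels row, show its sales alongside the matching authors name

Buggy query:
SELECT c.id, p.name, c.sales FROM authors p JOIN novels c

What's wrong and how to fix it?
Bug: JOIN with no ON clause produces a cartesian product; every novels row pairs with every authors row

Fix: Specify the join condition linking the foreign key to the parent id

Corrected query:
SELECT c.id, p.name, c.sales FROM authors p JOIN novels c ON c.author_id = p.id

Result:
id | name    | sales
---+---------+------
1  | Asimov  | 5980 
2  | Le Guin | 57639
3  | Atwood  | 46206
4  | Atwood  | 27752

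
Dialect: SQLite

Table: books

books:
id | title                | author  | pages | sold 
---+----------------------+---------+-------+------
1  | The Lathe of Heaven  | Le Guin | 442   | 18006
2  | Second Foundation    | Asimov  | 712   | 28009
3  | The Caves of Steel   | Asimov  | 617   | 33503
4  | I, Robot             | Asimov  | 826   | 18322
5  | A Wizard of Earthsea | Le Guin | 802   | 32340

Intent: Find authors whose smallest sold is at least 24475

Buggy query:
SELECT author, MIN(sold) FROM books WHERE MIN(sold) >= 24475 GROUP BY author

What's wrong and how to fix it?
Bug: MIN() in WHERE is a misuse of aggregate

Fix: Replace WHERE with HAVING after the GROUP BY

Corrected query:
SELECT author, MIN(sold) FROM books GROUP BY author HAVING MIN(sold) >= 24475

Result:
(no rows)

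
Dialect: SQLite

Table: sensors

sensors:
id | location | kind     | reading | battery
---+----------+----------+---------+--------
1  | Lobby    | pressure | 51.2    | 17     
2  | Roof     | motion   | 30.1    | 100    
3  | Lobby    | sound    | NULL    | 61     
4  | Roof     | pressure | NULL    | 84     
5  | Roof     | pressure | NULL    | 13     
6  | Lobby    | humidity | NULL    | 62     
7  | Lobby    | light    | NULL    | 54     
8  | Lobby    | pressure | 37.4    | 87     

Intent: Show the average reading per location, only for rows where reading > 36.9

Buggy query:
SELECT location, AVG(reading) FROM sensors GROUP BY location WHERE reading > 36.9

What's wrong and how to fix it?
Bug: WHERE cannot follow GROUP BY

Fix: Place WHERE between FROM and GROUP BY

Corrected query:
SELECT location, AVG(reading) FROM sensors WHERE reading > 36.9 GROUP BY location

Result:
location | AVG(reading)
---------+-------------
Lobby    | 44.3        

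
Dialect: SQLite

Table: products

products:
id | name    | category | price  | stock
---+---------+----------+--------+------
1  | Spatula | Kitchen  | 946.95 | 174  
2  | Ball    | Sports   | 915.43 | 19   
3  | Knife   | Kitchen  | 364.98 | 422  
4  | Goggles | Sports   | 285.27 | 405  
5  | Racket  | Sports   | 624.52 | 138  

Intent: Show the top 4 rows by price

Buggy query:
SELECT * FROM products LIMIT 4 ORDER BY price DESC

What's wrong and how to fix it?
Bug: ORDER BY cannot follow LIMIT; LIMIT is the final clause

Fix: Swap the clauses: ORDER BY first, then LIMIT

Corrected query:
SELECT * FROM products ORDER BY price DESC LIMIT 4

Result:
id | name    | category | price  | stock
---+---------+----------+--------+------
1  | Spatula | Kitchen  | 946.95 | 174  
2  | Ball    | Sports   | 915.43 | 19   
5  | Racket  | Sports   | 624.52 | 138  
3  | Knife   | Kitchen  | 364.98 | 422  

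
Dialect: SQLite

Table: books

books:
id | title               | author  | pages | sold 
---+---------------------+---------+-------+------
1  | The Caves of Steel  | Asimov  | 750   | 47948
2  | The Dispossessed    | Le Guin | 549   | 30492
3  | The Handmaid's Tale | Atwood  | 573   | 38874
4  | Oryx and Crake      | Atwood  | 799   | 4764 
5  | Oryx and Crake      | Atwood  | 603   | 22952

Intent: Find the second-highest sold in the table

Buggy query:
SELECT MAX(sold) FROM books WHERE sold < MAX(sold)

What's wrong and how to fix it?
Bug: MAX(sold) on the right of the comparison is an aggregate-in-WHERE error

Fix: Put the inner MAX in a scalar subquery

Corrected query:
SELECT MAX(sold) FROM books WHERE sold < (SELECT MAX(sold) FROM books)

Result:
MAX(sold)
---------
38874    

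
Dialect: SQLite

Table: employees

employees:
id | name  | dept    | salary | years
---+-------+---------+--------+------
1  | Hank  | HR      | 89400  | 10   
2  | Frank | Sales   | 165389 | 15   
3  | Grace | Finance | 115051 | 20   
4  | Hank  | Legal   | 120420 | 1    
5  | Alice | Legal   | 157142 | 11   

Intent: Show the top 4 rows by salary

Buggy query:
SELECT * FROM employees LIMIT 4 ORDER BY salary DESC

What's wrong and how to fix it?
Bug: ORDER BY cannot follow LIMIT; LIMIT is the final clause

Fix: Sort with ORDER BY, then apply LIMIT

Corrected query:
SELECT * FROM employees ORDER BY salary DESC LIMIT 4

Result:
id | name  | dept    | salary | years
---+-------+---------+--------+------
2  | Frank | Sales   | 165389 | 15   
5  | Alice | Legal   | 157142 | 11   
4  | Hank  | Legal   | 120420 | 1    
3  | Grace | Finance | 115051 | 20   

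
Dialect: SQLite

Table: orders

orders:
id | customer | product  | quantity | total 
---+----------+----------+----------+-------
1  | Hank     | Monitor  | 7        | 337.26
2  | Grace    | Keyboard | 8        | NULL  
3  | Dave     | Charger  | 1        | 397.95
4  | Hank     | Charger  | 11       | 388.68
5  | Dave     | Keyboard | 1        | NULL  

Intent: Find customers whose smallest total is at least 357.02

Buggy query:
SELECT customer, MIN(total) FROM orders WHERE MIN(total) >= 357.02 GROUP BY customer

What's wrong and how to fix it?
Bug: Aggregates like MIN are computed per group after WHERE runs

Fix: Replace WHERE with HAVING after the GROUP BY

Corrected query:
SELECT customer, MIN(total) FROM orders GROUP BY customer HAVING MIN(total) >= 357.02

Result:
customer | MIN(total)
---------+-----------
Dave     | 397.95    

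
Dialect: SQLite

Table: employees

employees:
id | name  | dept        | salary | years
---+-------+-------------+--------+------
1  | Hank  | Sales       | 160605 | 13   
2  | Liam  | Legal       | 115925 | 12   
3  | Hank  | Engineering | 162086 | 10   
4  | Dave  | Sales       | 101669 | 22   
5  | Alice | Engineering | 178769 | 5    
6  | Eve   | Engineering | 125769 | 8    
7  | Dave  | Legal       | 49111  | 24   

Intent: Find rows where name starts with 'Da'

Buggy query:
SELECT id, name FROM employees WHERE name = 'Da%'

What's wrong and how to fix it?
Bug: '=' compares the literal string including the % character; pattern matching needs LIKE

Fix: Replace '=' with LIKE so 'Da%' is treated as a pattern

Corrected query:
SELECT id, name FROM employees WHERE name LIKE 'Da%'

Result:
id | name
---+-----
4  | Dave
7  | Dave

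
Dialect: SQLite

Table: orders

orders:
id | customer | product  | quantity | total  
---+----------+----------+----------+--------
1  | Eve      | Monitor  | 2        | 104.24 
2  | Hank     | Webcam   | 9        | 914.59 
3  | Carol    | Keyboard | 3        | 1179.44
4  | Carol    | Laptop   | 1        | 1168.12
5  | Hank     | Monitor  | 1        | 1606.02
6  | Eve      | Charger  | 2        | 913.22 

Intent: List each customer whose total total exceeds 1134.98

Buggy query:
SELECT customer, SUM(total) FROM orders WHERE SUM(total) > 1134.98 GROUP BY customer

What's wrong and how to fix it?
Bug: SUM(total) is an aggregate, but WHERE filters rows before aggregation

Fix: Use HAVING (which filters groups after aggregation) instead of WHERE

Corrected query:
SELECT customer, SUM(total) FROM orders GROUP BY customer HAVING SUM(total) > 1134.98

Result:
customer | SUM(total)
---------+-----------
Carol    | 2347.56   
Hank     | 2520.61   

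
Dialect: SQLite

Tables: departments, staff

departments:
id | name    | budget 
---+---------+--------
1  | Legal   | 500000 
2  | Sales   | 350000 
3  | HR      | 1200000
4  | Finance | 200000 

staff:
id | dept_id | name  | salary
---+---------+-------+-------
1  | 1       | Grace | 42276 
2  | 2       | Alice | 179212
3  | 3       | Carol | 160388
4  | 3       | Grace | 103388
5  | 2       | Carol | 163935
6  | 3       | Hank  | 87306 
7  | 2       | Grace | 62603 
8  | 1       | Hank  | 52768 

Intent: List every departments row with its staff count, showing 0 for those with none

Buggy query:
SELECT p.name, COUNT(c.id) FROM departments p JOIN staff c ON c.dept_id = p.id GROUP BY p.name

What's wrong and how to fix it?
Bug: An inner join excludes parents with zero children

Fix: Use LEFT JOIN so parents without children still appear (COUNT(c.id) gives 0)

Corrected query:
SELECT p.name, COUNT(c.id) FROM departments p LEFT JOIN staff c ON c.dept_id = p.id GROUP BY p.name

Result:
name    | COUNT(c.id)
--------+------------
Finance | 0          
HR      | 3          
Legal   | 2          
Sales   | 3          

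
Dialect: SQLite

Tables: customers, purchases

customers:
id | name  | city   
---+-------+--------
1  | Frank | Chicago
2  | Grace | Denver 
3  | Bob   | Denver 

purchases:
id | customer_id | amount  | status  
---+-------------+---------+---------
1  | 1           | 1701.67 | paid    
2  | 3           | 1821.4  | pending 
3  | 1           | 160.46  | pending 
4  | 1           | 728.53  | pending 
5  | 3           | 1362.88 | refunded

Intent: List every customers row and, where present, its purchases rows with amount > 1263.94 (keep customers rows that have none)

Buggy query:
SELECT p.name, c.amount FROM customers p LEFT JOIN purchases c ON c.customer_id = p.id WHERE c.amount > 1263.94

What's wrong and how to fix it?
Bug: Filtering c.amount in WHERE discards the NULL rows produced by LEFT JOIN, turning it into an inner join

Fix: Move the right-table condition into the ON clause so unmatched parents are kept

Corrected query:
SELECT p.name, c.amount FROM customers p LEFT JOIN purchases c ON c.customer_id = p.id AND c.amount > 1263.94

Result:
name  | amount 
------+--------
Frank | 1701.67
Grace | NULL   
Bob   | 1362.88
Bob   | 1821.4 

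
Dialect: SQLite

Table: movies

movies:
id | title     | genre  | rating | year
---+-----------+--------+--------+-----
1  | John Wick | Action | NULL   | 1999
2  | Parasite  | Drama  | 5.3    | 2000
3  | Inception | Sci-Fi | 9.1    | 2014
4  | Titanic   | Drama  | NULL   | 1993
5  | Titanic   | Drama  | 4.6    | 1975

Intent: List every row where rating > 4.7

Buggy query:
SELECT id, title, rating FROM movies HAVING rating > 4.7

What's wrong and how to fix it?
Bug: This is a non-aggregate query (no GROUP BY, no aggregates), so in SQLite the HAVING clause is invalid here; a row-level condition belongs in WHERE

Fix: Use WHERE for row-level filtering

Corrected query:
SELECT id, title, rating FROM movies WHERE rating > 4.7

Result:
id | title     | rating
---+-----------+-------
2  | Parasite  | 5.3   
3  | Inception | 9.1   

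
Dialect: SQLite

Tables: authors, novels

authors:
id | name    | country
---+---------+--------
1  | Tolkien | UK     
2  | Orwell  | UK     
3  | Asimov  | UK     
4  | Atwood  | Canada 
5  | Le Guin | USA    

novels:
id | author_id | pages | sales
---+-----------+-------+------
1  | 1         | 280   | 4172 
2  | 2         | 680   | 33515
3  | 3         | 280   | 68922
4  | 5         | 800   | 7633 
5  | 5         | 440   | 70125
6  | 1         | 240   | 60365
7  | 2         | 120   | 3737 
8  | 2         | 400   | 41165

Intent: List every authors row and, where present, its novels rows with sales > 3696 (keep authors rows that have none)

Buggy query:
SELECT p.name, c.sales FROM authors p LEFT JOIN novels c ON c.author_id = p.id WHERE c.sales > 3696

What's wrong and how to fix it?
Bug: A WHERE condition on the right-hand table after LEFT JOIN drops unmatched parents

Fix: Put 'c.sales > 3696' in the JOIN's ON clause instead of WHERE

Corrected query:
SELECT p.name, c.sales FROM authors p LEFT JOIN novels c ON c.author_id = p.id AND c.sales > 3696

Result:
name    | sales
--------+------
Tolkien | 4172 
Tolkien | 60365
Orwell  | 3737 
Orwell  | 33515
Orwell  | 41165
Asimov  | 68922
Atwood  | NULL 
Le Guin | 7633 
Le Guin | 70125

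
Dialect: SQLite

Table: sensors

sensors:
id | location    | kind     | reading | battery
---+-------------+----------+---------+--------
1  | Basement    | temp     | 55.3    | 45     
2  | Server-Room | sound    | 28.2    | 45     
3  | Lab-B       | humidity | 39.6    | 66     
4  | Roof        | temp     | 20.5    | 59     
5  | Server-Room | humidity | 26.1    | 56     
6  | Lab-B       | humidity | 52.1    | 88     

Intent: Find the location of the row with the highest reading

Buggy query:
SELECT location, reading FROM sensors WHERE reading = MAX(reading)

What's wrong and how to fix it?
Bug: MAX(reading) is an aggregate and cannot be used directly in WHERE

Fix: Wrap MAX in a scalar subquery so WHERE compares against a single value

Corrected query:
SELECT location, reading FROM sensors WHERE reading = (SELECT MAX(reading) FROM sensors)

Result:
location | reading
---------+--------
Basement | 55.3   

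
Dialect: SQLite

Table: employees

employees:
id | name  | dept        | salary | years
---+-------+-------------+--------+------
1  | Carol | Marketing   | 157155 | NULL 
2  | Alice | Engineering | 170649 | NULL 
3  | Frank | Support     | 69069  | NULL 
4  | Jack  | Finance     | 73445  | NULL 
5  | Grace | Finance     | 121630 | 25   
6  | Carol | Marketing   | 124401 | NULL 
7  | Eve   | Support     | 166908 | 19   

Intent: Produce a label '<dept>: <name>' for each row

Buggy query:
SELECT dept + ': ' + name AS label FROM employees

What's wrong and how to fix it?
Bug: SQLite uses || for string concatenation; + coerces text to numbers (yielding 0)

Fix: Use the || operator for string concatenation

Corrected query:
SELECT dept || ': ' || name AS label FROM employees

Result:
label             
------------------
Marketing: Carol  
Engineering: Alice
Support: Frank    
Finance: Jack     
Finance: Grace    
Marketing: Carol  
Support: Eve      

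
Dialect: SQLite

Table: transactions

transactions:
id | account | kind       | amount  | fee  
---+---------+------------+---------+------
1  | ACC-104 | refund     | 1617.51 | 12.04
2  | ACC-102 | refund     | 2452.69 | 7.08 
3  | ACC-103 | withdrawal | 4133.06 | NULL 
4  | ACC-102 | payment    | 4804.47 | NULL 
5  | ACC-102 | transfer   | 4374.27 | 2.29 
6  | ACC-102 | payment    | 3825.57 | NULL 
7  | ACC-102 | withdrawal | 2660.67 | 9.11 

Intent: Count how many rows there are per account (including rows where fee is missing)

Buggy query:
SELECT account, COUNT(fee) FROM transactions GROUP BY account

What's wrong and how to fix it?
Bug: COUNT(fee) skips NULLs, so groups with missing fee are undercounted

Fix: Use COUNT(*) to count all rows regardless of NULL

Corrected query:
SELECT account, COUNT(*) FROM transactions GROUP BY account

Result:
account | COUNT(*)
--------+---------
ACC-102 | 5       
ACC-103 | 1       
ACC-104 | 1       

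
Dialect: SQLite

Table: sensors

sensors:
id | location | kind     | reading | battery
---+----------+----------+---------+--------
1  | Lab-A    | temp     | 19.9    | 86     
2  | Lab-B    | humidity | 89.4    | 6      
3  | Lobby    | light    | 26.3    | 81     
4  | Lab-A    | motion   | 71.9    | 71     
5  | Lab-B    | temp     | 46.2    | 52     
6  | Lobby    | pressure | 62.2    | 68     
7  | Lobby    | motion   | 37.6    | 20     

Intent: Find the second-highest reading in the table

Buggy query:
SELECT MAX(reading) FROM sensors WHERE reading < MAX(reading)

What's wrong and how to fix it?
Bug: MAX(reading) on the right of the comparison is an aggregate-in-WHERE error

Fix: Put the inner MAX in a scalar subquery

Corrected query:
SELECT MAX(reading) FROM sensors WHERE reading < (SELECT MAX(reading) FROM sensors)

Result:
MAX(reading)
------------
71.9        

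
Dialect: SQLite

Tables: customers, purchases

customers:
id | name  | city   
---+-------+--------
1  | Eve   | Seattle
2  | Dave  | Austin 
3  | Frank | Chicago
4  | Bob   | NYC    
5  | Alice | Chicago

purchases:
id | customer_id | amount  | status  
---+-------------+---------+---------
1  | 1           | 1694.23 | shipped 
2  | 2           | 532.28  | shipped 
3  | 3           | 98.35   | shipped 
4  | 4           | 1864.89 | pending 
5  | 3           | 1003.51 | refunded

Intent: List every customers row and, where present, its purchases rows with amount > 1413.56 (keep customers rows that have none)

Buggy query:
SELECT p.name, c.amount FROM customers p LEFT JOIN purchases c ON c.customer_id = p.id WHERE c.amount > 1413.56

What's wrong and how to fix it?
Bug: Filtering c.amount in WHERE discards the NULL rows produced by LEFT JOIN, turning it into an inner join

Fix: Put 'c.amount > 1413.56' in the JOIN's ON clause instead of WHERE

Corrected query:
SELECT p.name, c.amount FROM customers p LEFT JOIN purchases c ON c.customer_id = p.id AND c.amount > 1413.56

Result:
name  | amount 
------+--------
Eve   | 1694.23
Dave  | NULL   
Frank | NULL   
Bob   | 1864.89
Alice | NULL   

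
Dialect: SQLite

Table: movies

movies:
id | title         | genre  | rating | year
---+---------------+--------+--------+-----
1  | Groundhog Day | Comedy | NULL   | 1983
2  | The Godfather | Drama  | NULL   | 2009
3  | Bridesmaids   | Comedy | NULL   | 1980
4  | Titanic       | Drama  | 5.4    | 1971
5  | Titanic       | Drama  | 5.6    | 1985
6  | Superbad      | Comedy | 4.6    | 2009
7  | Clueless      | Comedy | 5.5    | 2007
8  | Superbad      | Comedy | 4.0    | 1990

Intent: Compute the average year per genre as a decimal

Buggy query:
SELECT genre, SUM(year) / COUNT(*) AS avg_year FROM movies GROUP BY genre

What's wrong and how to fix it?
Bug: Both operands are integers, so '/' performs integer division and truncates

Fix: Multiply by 1.0 (or CAST to REAL) to force floating-point division

Corrected query:
SELECT genre, SUM(year) * 1.0 / COUNT(*) AS avg_year FROM movies GROUP BY genre

Result:
genre  | avg_year   
-------+------------
Comedy | 1993.8     
Drama  | 1988.333333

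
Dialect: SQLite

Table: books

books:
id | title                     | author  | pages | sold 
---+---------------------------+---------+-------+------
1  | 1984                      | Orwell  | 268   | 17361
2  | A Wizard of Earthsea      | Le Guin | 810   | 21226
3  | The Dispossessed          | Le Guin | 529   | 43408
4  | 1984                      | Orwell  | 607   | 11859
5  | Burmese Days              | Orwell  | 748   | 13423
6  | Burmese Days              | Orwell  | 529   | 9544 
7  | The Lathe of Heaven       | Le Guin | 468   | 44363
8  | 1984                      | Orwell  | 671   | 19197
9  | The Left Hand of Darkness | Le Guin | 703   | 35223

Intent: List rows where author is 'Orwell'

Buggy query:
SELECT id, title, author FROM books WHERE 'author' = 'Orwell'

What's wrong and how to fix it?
Bug: 'author' in single quotes is a string literal, not the column; the comparison is literal-vs-literal and never true

Fix: Reference the column as author without single quotes

Corrected query:
SELECT id, title, author FROM books WHERE author = 'Orwell'

Result:
id | title        | author
---+--------------+-------
1  | 1984         | Orwell
4  | 1984         | Orwell
5  | Burmese Days | Orwell
6  | Burmese Days | Orwell
8  | 1984         | Orwell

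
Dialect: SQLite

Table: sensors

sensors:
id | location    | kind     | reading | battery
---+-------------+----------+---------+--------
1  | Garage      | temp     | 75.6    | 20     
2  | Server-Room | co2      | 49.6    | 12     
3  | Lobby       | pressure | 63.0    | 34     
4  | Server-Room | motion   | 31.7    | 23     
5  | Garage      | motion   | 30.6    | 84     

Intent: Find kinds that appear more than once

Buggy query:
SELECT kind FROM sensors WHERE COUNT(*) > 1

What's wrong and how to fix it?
Bug: WHERE can't reference COUNT(*); aggregates are computed after WHERE

Fix: Group first, then use HAVING for the count condition

Corrected query:
SELECT kind FROM sensors GROUP BY kind HAVING COUNT(*) > 1

Result:
kind  
------
motion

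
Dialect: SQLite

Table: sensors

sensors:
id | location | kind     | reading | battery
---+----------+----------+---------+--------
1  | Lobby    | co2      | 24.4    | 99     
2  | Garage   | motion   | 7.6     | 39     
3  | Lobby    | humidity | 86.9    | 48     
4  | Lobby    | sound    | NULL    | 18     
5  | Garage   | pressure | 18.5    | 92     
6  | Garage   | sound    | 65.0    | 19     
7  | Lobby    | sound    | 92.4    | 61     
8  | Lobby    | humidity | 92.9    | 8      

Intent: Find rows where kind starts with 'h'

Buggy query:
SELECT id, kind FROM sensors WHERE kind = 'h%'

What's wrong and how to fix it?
Bug: Wildcards only work with LIKE; '=' treats '%' as a literal character

Fix: Use LIKE for wildcard pattern matching

Corrected query:
SELECT id, kind FROM sensors WHERE kind LIKE 'h%'

Result:
id | kind    
---+---------
3  | humidity
8  | humidity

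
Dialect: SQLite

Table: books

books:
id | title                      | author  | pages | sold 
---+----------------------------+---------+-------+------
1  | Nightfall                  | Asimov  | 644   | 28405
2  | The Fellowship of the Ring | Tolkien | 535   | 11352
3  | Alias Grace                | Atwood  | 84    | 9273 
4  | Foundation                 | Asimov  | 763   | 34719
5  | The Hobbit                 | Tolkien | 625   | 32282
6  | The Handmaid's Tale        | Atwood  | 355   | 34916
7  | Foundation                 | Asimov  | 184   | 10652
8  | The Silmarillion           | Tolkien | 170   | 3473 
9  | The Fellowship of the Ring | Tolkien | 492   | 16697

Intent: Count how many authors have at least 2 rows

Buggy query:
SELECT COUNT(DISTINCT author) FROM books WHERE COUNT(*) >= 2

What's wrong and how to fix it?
Bug: WHERE filters individual rows, not groups, so a group-level COUNT is invalid there

Fix: Use a subquery that GROUPs and filters with HAVING, then count its rows

Corrected query:
SELECT COUNT(*) FROM (SELECT author FROM books GROUP BY author HAVING COUNT(*) >= 2)

Result:
COUNT(*)
--------
3       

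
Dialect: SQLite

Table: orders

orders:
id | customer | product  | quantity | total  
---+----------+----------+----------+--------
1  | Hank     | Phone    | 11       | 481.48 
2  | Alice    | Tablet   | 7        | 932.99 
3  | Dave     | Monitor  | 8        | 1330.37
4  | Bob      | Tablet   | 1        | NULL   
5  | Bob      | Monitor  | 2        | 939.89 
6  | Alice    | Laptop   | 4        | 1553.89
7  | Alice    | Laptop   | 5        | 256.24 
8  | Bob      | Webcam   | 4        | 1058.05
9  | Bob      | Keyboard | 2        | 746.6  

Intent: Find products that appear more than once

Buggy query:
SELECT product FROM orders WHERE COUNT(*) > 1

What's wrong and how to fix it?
Bug: WHERE can't reference COUNT(*); aggregates are computed after WHERE

Fix: Group first, then use HAVING for the count condition

Corrected query:
SELECT product FROM orders GROUP BY product HAVING COUNT(*) > 1

Result:
product
-------
Laptop 
Monitor
Tablet 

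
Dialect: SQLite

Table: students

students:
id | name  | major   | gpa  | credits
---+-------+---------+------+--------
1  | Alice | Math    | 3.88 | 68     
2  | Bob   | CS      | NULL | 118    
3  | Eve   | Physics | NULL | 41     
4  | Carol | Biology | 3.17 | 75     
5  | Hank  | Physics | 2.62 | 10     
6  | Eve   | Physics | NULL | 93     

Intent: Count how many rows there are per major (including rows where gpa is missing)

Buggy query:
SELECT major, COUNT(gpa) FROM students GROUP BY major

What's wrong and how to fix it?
Bug: COUNT(gpa) skips NULLs, so groups with missing gpa are undercounted

Fix: Replace COUNT(gpa) with COUNT(*)

Corrected query:
SELECT major, COUNT(*) FROM students GROUP BY major

Result:
major   | COUNT(*)
--------+---------
Biology | 1       
CS      | 1       
Math    | 1       
Physics | 3       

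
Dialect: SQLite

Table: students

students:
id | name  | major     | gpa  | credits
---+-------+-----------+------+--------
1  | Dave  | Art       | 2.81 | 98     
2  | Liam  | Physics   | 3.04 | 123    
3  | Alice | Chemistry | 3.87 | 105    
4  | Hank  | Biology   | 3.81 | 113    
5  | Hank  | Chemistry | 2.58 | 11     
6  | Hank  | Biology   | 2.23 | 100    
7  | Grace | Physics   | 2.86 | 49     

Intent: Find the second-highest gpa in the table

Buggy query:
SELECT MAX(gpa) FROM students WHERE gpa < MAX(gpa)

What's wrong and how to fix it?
Bug: The inner MAX is an aggregate inside WHERE, which is not allowed

Fix: Compute the overall MAX in a subquery, then take MAX of rows below it

Corrected query:
SELECT MAX(gpa) FROM students WHERE gpa < (SELECT MAX(gpa) FROM students)

Result:
MAX(gpa)
--------
3.81    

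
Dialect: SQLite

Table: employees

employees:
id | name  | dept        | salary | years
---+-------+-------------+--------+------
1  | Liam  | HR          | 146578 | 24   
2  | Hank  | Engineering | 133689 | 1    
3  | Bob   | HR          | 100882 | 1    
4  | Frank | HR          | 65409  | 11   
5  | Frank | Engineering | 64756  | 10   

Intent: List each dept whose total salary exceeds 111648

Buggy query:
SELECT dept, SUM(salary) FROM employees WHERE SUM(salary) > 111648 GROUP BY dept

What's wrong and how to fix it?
Bug: SUM(salary) is an aggregate, but WHERE filters rows before aggregation

Fix: Move the aggregate condition to a HAVING clause

Corrected query:
SELECT dept, SUM(salary) FROM employees GROUP BY dept HAVING SUM(salary) > 111648

Result:
dept        | SUM(salary)
------------+------------
Engineering | 198445     
HR          | 312869     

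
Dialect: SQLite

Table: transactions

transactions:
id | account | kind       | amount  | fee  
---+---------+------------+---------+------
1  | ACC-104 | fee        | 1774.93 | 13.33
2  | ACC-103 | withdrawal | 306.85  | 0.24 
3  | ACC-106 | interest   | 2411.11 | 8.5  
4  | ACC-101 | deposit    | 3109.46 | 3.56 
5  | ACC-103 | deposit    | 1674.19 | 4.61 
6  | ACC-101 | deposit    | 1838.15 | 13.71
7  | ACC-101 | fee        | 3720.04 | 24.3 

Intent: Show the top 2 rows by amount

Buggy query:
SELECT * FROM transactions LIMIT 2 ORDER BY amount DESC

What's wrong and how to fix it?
Bug: LIMIT must come after ORDER BY

Fix: Sort with ORDER BY, then apply LIMIT

Corrected query:
SELECT * FROM transactions ORDER BY amount DESC LIMIT 2

Result:
id | account | kind    | amount  | fee 
---+---------+---------+---------+-----
7  | ACC-101 | fee     | 3720.04 | 24.3
4  | ACC-101 | deposit | 3109.46 | 3.56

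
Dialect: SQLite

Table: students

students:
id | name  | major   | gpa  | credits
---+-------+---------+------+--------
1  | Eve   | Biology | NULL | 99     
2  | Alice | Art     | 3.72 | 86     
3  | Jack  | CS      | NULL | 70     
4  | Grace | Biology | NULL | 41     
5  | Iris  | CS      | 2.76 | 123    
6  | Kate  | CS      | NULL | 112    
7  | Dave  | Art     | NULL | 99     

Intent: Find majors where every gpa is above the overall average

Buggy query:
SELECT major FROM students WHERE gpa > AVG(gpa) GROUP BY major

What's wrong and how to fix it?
Bug: WHERE evaluates per row before aggregation, so AVG() is unavailable

Fix: Compute the overall average in a scalar subquery and compare each group's MIN against it in HAVING

Corrected query:
SELECT major FROM students GROUP BY major HAVING MIN(gpa) > (SELECT AVG(gpa) FROM students)

Result:
major
-----
Art  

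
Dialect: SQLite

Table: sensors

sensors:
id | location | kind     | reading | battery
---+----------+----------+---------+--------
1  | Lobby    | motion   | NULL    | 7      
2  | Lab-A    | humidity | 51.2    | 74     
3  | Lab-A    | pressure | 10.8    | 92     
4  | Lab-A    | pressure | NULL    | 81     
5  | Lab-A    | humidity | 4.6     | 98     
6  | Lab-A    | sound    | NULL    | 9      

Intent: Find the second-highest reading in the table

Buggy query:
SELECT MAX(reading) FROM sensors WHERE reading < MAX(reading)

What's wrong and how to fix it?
Bug: MAX(reading) on the right of the comparison is an aggregate-in-WHERE error

Fix: Compute the overall MAX in a subquery, then take MAX of rows below it

Corrected query:
SELECT MAX(reading) FROM sensors WHERE reading < (SELECT MAX(reading) FROM sensors)

Result:
MAX(reading)
------------
10.8        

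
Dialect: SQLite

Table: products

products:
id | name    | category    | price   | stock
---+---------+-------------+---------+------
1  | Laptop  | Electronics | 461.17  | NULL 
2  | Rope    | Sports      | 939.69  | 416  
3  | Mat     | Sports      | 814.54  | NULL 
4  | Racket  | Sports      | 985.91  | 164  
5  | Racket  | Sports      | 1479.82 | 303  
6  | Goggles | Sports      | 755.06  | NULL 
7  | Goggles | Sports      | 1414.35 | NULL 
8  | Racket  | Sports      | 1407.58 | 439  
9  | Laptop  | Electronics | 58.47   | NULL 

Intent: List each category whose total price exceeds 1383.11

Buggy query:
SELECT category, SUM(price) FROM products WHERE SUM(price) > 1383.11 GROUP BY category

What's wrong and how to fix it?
Bug: SUM(price) is an aggregate, but WHERE filters rows before aggregation

Fix: Use HAVING (which filters groups after aggregation) instead of WHERE

Corrected query:
SELECT category, SUM(price) FROM products GROUP BY category HAVING SUM(price) > 1383.11

Result:
category | SUM(price)
---------+-----------
Sports   | 7796.95   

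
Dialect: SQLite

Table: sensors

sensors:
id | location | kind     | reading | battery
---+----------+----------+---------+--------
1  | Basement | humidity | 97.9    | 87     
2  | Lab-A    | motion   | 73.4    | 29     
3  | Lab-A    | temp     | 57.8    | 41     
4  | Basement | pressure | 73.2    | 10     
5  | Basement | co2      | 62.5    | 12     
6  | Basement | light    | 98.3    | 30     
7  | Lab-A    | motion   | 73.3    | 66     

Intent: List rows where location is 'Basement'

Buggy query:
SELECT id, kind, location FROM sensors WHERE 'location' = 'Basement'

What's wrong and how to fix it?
Bug: Single quotes denote string literals in SQL; the column name is being compared as a constant string

Fix: Reference the column as location without single quotes

Corrected query:
SELECT id, kind, location FROM sensors WHERE location = 'Basement'

Result:
id | kind     | location
---+----------+---------
1  | humidity | Basement
4  | pressure | Basement
5  | co2      | Basement
6  | light    | Basement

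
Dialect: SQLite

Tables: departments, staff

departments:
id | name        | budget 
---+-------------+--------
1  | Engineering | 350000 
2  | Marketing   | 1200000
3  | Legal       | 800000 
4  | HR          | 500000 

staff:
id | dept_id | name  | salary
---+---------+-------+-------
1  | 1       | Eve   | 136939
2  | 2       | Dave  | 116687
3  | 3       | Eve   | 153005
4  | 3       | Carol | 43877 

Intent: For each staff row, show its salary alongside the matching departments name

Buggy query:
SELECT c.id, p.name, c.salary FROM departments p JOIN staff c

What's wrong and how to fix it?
Bug: JOIN with no ON clause produces a cartesian product; every staff row pairs with every departments row

Fix: Specify the join condition linking the foreign key to the parent id

Corrected query:
SELECT c.id, p.name, c.salary FROM departments p JOIN staff c ON c.dept_id = p.id

Result:
id | name        | salary
---+-------------+-------
1  | Engineering | 136939
2  | Marketing   | 116687
3  | Legal       | 153005
4  | Legal       | 43877 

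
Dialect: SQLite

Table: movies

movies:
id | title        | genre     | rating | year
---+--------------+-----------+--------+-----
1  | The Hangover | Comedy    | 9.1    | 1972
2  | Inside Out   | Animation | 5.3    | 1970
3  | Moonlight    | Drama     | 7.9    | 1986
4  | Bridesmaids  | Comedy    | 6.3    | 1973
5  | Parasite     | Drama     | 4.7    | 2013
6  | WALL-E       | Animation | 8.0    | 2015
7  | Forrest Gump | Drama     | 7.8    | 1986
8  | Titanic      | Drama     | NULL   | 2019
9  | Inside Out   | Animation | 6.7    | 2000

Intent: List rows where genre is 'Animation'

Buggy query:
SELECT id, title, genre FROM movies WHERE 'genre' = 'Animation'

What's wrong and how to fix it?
Bug: 'genre' in single quotes is a string literal, not the column; the comparison is literal-vs-literal and never true

Fix: Remove the quotes around the column name (or use double quotes for an identifier)

Corrected query:
SELECT id, title, genre FROM movies WHERE genre = 'Animation'

Result:
id | title      | genre    
---+------------+----------
2  | Inside Out | Animation
6  | WALL-E     | Animation
9  | Inside Out | Animation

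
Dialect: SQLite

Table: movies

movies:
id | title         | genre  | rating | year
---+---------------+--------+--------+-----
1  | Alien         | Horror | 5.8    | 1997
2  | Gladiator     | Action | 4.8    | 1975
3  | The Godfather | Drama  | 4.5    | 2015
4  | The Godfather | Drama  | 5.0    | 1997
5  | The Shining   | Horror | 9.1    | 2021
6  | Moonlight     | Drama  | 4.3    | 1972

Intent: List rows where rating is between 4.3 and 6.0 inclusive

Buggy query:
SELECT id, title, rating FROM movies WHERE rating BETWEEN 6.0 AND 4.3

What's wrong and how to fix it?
Bug: The bounds are reversed; BETWEEN a AND b requires a <= b to match anything

Fix: Swap the bounds so the smaller value comes first

Corrected query:
SELECT id, title, rating FROM movies WHERE rating BETWEEN 4.3 AND 6.0

Result:
id | title         | rating
---+---------------+-------
1  | Alien         | 5.8   
2  | Gladiator     | 4.8   
3  | The Godfather | 4.5   
4  | The Godfather | 5     
6  | Moonlight     | 4.3   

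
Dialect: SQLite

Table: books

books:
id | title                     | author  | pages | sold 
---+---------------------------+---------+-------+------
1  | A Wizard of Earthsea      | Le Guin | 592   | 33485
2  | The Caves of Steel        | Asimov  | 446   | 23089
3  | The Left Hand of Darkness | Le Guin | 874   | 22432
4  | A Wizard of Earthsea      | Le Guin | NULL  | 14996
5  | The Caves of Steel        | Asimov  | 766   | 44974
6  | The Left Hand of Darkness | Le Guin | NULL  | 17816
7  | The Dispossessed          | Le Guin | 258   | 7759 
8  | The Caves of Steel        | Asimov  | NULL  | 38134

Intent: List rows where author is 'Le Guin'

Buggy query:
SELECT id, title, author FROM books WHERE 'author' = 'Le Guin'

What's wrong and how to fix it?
Bug: 'author' in single quotes is a string literal, not the column; the comparison is literal-vs-literal and never true

Fix: Reference the column as author without single quotes

Corrected query:
SELECT id, title, author FROM books WHERE author = 'Le Guin'

Result:
id | title                     | author 
---+---------------------------+--------
1  | A Wizard of Earthsea      | Le Guin
3  | The Left Hand of Darkness | Le Guin
4  | A Wizard of Earthsea      | Le Guin
6  | The Left Hand of Darkness | Le Guin
7  | The Dispossessed          | Le Guin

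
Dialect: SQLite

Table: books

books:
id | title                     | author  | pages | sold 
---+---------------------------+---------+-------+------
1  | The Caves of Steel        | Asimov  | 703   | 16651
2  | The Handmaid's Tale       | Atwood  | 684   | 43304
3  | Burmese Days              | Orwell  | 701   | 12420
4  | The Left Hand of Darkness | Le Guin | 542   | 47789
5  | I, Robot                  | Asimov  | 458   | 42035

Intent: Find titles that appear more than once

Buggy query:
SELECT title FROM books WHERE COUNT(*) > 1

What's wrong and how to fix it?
Bug: WHERE can't reference COUNT(*); aggregates are computed after WHERE

Fix: GROUP BY title, then filter groups with HAVING COUNT(*) > 1

Corrected query:
SELECT title FROM books GROUP BY title HAVING COUNT(*) > 1

Result:
(no rows)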